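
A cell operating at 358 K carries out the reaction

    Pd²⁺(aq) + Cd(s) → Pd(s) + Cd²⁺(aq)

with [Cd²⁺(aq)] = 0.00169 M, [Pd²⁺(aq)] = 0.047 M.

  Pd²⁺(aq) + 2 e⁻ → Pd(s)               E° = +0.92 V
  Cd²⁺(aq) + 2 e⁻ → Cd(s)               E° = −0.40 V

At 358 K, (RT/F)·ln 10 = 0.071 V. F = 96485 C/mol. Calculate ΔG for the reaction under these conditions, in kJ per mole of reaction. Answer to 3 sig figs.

−265 kJ/mol

The standard cell potential is +0.92 − (−0.40) = +1.32 V, with n = 2 electrons in the balanced equation.
The reaction quotient is [Cd²⁺(aq)] / [Pd²⁺(aq)] = 0.036; by Nernst, E = +1.32 − (0.071/2)(−1.444) = +1.3713 V.
Finally ΔG = −nFE = −(2)(96485 C/mol)(+1.3713 V) = −265 kJ/mol.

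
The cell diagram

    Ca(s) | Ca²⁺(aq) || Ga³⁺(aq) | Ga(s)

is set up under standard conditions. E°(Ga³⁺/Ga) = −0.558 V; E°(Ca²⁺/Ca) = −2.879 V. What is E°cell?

By convention the left-hand electrode in cell notation is the anode (oxidation) and the right-hand electrode is the cathode (reduction).
E°cell = E°(right) − E°(left) = −0.558 − (−2.879) = +2.321 V.

+2.321 V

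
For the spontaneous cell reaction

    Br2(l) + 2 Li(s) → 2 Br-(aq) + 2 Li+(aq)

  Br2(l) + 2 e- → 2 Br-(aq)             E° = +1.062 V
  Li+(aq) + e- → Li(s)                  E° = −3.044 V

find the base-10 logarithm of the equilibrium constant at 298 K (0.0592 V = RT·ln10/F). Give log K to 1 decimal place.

The Br₂/Br⁻ couple is reduced (cathode); E°cell = +1.062 − (−3.044) = +4.106 V with n = 2.
At equilibrium E = 0, so log K = nE°cell / 0.0592 = (2)(+4.106) / 0.0592 = 138.7.

log K = 138.7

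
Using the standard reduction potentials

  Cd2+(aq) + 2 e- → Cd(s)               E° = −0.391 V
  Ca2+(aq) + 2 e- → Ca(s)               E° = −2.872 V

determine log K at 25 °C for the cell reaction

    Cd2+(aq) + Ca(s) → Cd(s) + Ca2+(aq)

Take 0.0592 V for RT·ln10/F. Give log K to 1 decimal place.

log K = 83.8

The Cd²⁺/Cd couple is reduced (cathode); E°cell = −0.391 − (−2.872) = +2.481 V with n = 2.
At equilibrium E = 0, so log K = nE°cell / 0.0592 = (2)(+2.481) / 0.0592 = 83.8.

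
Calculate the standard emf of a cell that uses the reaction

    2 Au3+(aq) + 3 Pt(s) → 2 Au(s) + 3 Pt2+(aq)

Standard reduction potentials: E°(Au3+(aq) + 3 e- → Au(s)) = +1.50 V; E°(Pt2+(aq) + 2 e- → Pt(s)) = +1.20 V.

In the reaction as written, Au3+(aq) is reduced (cathode) and Pt2+(aq) is produced by oxidation at the anode.
E°cell = E°(cathode) − E°(anode) = +1.50 − (+1.20) = +0.30 V.

+0.30 V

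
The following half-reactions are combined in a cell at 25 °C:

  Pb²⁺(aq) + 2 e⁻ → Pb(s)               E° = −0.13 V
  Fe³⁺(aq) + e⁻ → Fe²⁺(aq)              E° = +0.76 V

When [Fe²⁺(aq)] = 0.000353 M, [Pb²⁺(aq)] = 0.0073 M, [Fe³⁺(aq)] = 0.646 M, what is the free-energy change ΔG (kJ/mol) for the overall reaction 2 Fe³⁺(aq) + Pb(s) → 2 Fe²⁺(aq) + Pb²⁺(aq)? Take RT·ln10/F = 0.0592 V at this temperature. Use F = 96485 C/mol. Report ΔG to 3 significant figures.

E°cell = +0.76 − (−0.13) = +0.89 V; the balanced reaction transfers n = 2 electrons.
Here Q = ([Fe²⁺(aq)]^2·[Pb²⁺(aq)]) / [Fe³⁺(aq)]^2 = 2.18×10^−9 (log Q = −8.662), giving E = +0.89 − (0.0592/2)·(−8.662) = +1.1464 V.
Then ΔG = −nFE = −2 × 96485 × +1.1464 J/mol = −221 kJ/mol.

−221 kJ/mol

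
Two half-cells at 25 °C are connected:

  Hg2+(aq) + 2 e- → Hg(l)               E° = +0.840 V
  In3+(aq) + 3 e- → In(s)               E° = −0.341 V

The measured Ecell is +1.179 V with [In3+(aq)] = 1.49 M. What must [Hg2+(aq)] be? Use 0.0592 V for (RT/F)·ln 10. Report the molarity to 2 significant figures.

With Hg²⁺/Hg at the cathode and In³⁺/In at the anode, E°cell = +0.840 − (−0.341) = +1.181 V (n = 6).
Since E = E° − (0.0592/n)·log Q, log Q = n(E° − E)/0.0592 = 0.203.
Balancing electrons gives 3 Hg2+(aq) + 2 In(s) → 3 Hg(l) + 2 In3+(aq); thus Q = [In3+(aq)]^2 / [Hg2+(aq)]^3.
Isolating [Hg2+(aq)] in Q = 10^{0.203} yields log [Hg2+(aq)] = 0.048, i.e. 1.1 M.

1.1 M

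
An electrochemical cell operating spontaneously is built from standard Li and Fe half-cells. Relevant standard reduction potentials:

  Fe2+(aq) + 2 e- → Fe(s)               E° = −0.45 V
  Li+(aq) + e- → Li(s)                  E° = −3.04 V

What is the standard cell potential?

The Fe²⁺/Fe couple has the higher E°, so Fe ion is reduced (cathode) and Li is oxidized (anode).
E°cell = E°(cathode) − E°(anode) = −0.45 − (−3.04) = +2.59 V.

+2.59 V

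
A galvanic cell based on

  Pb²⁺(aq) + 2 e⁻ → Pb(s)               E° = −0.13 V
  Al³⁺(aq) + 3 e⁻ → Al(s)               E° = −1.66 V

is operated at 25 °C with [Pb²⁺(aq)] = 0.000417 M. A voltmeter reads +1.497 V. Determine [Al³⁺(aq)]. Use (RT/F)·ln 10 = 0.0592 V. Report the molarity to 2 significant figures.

0.00040 M

The Pb²⁺/Pb couple has the larger reduction potential, so it is the cathode: E°cell = −0.13 − (−1.66) = +1.53 V and n = 6.
From the Nernst equation, log Q = n(E° − E)/0.0592 = 6·(+1.53 − (+1.497))/0.0592 = 3.345.
Balancing electrons gives 3 Pb²⁺(aq) + 2 Al(s) → 3 Pb(s) + 2 Al³⁺(aq); thus Q = [Al³⁺(aq)]^2 / [Pb²⁺(aq)]^3.
Solving for the unknown gives log [Al³⁺(aq)] = −3.397, so [Al³⁺(aq)] ≈ 0.00040 M.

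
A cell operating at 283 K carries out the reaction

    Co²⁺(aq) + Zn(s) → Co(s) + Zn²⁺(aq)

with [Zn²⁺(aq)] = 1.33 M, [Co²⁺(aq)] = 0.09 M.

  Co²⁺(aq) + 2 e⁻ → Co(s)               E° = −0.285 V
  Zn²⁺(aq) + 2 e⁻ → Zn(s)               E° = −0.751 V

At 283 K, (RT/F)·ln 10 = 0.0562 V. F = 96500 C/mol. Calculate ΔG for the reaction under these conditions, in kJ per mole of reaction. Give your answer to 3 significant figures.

−83.6 kJ/mol

With Co²⁺/Co reduced at the cathode, E°cell = −0.285 − (−0.751) = +0.466 V and n = 2.
The reaction quotient is [Zn²⁺(aq)] / [Co²⁺(aq)] = 14.8; by Nernst, E = +0.466 − (0.0562/2)(1.170) = +0.4331 V.
ΔG = −nFE = −(2)(96500)(+0.4331) J/mol = −83.6 kJ/mol.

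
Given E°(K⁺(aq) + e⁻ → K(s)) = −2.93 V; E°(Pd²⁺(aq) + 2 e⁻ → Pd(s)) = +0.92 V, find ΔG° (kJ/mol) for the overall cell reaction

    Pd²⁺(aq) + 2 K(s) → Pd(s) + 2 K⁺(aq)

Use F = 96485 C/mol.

−743 kJ/mol

In the reaction as written Pd²⁺(aq) is reduced, so the Pd²⁺/Pd couple is the cathode and K⁺/K is the anode.
E°cell = +0.92 − (−2.93) = +3.85 V; balancing electrons gives n = 2.
ΔG° = −nFE°cell = −(2)(96485)(+3.85) J/mol = −743 kJ/mol.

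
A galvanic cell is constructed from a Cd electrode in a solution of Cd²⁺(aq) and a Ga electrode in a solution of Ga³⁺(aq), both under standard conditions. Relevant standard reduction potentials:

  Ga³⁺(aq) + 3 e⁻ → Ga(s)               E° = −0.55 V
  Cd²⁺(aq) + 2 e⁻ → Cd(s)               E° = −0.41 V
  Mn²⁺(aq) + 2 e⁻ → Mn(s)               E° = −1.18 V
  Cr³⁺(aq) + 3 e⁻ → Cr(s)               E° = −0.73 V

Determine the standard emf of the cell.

The Cd²⁺/Cd couple has the higher E°, so Cd ion is reduced (cathode) and Ga is oxidized (anode).
E°cell = E°(cathode) − E°(anode) = −0.41 − (−0.55) = +0.14 V.

+0.14 V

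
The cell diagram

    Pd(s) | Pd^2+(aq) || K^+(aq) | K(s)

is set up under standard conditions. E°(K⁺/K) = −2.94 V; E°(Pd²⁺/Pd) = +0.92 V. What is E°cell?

By convention the left-hand electrode in cell notation is the anode (oxidation) and the right-hand electrode is the cathode (reduction).
E°cell = E°(right) − E°(left) = −2.94 − (+0.92) = −3.86 V.
The negative sign shows that, as written, the cell would require an external voltage to drive the reaction.

−3.86 V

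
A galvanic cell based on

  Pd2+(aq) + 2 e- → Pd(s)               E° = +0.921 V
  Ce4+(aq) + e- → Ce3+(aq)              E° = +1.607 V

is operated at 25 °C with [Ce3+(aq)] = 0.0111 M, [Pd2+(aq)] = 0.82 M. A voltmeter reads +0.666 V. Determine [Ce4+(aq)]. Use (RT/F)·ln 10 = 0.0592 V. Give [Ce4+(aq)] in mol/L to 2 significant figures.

0.0046 M

Ce⁴⁺/Ce³⁺ is the cathode (higher E°); E°cell = +1.607 − (+0.921) = +0.686 V with n = 2.
From the Nernst equation, log Q = n(E° − E)/0.0592 = 2·(+0.686 − (+0.666))/0.0592 = 0.676.
Balancing electrons gives 2 Ce4+(aq) + Pd(s) → 2 Ce3+(aq) + Pd2+(aq); thus Q = ([Ce3+(aq)]^2·[Pd2+(aq)]) / [Ce4+(aq)]^2.
Solving for the unknown gives log [Ce4+(aq)] = −2.336, so [Ce4+(aq)] ≈ 0.0046 M.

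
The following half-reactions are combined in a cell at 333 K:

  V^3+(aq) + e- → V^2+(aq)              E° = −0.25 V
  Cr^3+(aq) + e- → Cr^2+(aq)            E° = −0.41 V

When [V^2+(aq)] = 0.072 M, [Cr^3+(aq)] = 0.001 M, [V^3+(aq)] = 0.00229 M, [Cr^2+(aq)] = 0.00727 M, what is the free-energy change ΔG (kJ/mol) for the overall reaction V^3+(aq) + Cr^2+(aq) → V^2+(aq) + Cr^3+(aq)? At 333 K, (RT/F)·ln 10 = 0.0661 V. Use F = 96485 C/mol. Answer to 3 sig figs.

E°cell = −0.25 − (−0.41) = +0.16 V; the balanced reaction transfers n = 1 electron.
Q = ([V^2+(aq)]·[Cr^3+(aq)]) / ([V^3+(aq)]·[Cr^2+(aq)]) = 4.32, so log Q = 0.636 and E = +0.16 − (0.0661/1)(0.636) = +0.1180 V.
Then ΔG = −nFE = −1 × 96485 × +0.1180 J/mol = −11.4 kJ/mol.

−11.4 kJ/mol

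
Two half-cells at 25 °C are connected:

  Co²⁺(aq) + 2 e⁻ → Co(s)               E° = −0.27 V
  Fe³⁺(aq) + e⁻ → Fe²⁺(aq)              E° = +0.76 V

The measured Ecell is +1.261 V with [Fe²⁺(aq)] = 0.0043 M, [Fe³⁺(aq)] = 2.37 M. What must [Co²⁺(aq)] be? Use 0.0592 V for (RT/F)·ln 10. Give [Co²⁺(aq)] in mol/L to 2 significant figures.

The Fe³⁺/Fe²⁺ couple has the larger reduction potential, so it is the cathode: E°cell = +0.76 − (−0.27) = +1.03 V and n = 2.
Since E = E° − (0.0592/n)·log Q, log Q = n(E° − E)/0.0592 = −7.804.
For 2 Fe³⁺(aq) + Co(s) → 2 Fe²⁺(aq) + Co²⁺(aq), the reaction quotient is Q = ([Fe²⁺(aq)]^2·[Co²⁺(aq)]) / [Fe³⁺(aq)]^2.
Isolating [Co²⁺(aq)] in Q = 10^{−7.804} yields log [Co²⁺(aq)] = −2.321, i.e. 0.0048 M.

0.0048 M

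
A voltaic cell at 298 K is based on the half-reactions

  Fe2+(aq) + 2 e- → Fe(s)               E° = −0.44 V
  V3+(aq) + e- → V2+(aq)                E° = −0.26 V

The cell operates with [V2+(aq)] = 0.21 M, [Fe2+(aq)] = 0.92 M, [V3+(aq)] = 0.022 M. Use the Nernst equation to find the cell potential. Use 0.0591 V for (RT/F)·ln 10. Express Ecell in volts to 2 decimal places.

V³⁺/V²⁺ is reduced (cathode, E° = −0.26 V) and Fe²⁺/Fe is oxidized (anode).
The standard potential is −0.26 − (−0.44) = +0.18 V and the balanced reaction transfers n = 2 electrons.
For the overall reaction 2 V3+(aq) + Fe(s) → 2 V2+(aq) + Fe2+(aq), Q = ([V2+(aq)]^2·[Fe2+(aq)]) / [V3+(aq)]^2 = 83.8, giving log Q = 1.923.
Applying E = E° − (RT ln10/nF)·log Q gives +0.18 − (0.0591/2)(1.923) = +0.12 V.

+0.12 V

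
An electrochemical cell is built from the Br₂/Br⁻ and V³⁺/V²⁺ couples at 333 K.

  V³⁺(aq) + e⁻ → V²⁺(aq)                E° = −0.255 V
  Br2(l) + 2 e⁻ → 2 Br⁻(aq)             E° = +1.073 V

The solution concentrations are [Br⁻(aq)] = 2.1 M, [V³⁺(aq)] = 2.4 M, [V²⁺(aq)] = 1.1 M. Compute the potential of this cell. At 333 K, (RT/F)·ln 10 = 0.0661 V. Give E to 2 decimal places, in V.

Since E°(Br₂/Br⁻) > E°(V³⁺/V²⁺), Br₂/Br⁻ serves as the cathode.
E°cell = +1.073 − (−0.255) = +1.328 V, with n = 2 electrons transferred.
The balanced reaction is Br2(l) + 2 V²⁺(aq) → 2 Br⁻(aq) + 2 V³⁺(aq), so Q = ([Br⁻(aq)]^2·[V³⁺(aq)]^2) / [V²⁺(aq)]^2 = 21 and log Q = 1.322.
Applying E = E° − (RT ln10/nF)·log Q gives +1.328 − (0.0661/2)(1.322) = +1.28 V.

+1.28 V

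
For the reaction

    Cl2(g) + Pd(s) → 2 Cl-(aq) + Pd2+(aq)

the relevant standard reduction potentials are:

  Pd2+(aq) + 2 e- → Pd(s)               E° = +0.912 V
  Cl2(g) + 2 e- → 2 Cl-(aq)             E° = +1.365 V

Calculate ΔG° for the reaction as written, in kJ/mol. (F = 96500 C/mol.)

−87.4 kJ/mol

In the reaction as written Cl2(g) is reduced, so the Cl₂/Cl⁻ couple is the cathode and Pd²⁺/Pd is the anode.
E°cell = +1.365 − (+0.912) = +0.453 V; balancing electrons gives n = 2.
ΔG° = −nFE°cell = −(2)(96500)(+0.453) J/mol = −87.4 kJ/mol.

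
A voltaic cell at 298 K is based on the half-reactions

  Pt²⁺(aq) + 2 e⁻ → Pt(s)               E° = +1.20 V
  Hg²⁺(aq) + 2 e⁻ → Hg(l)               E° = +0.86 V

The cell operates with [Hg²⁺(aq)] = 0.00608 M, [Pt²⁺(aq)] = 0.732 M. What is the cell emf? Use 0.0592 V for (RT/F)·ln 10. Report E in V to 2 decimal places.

The Pt²⁺/Pt couple has the more positive E°, so it is the cathode; Hg²⁺/Hg is the anode.
The standard potential is +1.20 − (+0.86) = +0.34 V and the balanced reaction transfers n = 2 electrons.
Balancing gives Pt²⁺(aq) + Hg(l) → Pt(s) + Hg²⁺(aq); hence Q = [Hg²⁺(aq)] / [Pt²⁺(aq)] = 0.00831 (log Q = −2.081).
E = E° − (0.0592/n)·log Q = +0.34 − (0.0592/2)(−2.081) = +0.40 V.

+0.40 V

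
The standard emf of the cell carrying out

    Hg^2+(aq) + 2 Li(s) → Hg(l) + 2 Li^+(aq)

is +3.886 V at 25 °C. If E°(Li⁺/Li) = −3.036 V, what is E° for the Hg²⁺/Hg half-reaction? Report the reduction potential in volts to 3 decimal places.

In the reaction as written the Hg²⁺/Hg couple is reduced (cathode) and Li⁺/Li is oxidized (anode), so E°cell = E°(Hg²⁺/Hg) − E°(Li⁺/Li).
E°(Hg²⁺/Hg) = E°cell + E°(anode) = +3.886 + (−3.036) = +0.850 V.

+0.850 V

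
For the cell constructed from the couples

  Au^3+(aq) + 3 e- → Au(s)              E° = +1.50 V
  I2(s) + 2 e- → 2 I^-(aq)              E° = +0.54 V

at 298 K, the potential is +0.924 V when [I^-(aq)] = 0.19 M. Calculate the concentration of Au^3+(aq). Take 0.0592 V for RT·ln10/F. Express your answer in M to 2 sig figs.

Au³⁺/Au is the cathode (higher E°); E°cell = +1.50 − (+0.54) = +0.96 V with n = 6.
From the Nernst equation, log Q = n(E° − E)/0.0592 = 6·(+0.96 − (+0.924))/0.0592 = 3.649.
The balanced reaction is 2 Au^3+(aq) + 6 I^-(aq) → 2 Au(s) + 3 I2(s), so Q = 1 / ([Au^3+(aq)]^2·[I^-(aq)]^6).
Isolating [Au^3+(aq)] in Q = 10^{3.649} yields log [Au^3+(aq)] = 0.339, i.e. 2.2 M.

2.2 M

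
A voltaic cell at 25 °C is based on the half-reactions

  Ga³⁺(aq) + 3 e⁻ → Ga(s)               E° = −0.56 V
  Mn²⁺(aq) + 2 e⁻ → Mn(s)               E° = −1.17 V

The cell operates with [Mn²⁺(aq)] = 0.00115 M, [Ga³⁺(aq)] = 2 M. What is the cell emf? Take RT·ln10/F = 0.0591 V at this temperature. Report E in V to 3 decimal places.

The Ga³⁺/Ga couple has the more positive E°, so it is the cathode; Mn²⁺/Mn is the anode.
E°cell = −0.56 − (−1.17) = +0.61 V, with n = 6 electrons transferred.
Balancing gives 2 Ga³⁺(aq) + 3 Mn(s) → 2 Ga(s) + 3 Mn²⁺(aq); hence Q = [Mn²⁺(aq)]^3 / [Ga³⁺(aq)]^2 = 3.8×10^−10 (log Q = −9.420).
E = E° − (0.0591/n)·log Q = +0.61 − (0.0591/6)(−9.420) = +0.703 V.

+0.703 V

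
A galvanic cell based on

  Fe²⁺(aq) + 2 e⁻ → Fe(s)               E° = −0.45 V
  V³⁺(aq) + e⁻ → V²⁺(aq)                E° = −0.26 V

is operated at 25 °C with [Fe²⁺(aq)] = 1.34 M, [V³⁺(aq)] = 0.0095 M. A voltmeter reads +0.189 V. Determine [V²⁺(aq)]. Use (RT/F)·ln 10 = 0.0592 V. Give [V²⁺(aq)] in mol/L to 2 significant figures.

0.0085 M

V³⁺/V²⁺ is the cathode (higher E°); E°cell = −0.26 − (−0.45) = +0.19 V with n = 2.
Rearranging E = E° − (0.0592/n)·log Q gives log Q = 2(+0.19 − (+0.189))/0.0592 = 0.034.
The balanced reaction is 2 V³⁺(aq) + Fe(s) → 2 V²⁺(aq) + Fe²⁺(aq), so Q = ([V²⁺(aq)]^2·[Fe²⁺(aq)]) / [V³⁺(aq)]^2.
Isolating [V²⁺(aq)] in Q = 10^{0.034} yields log [V²⁺(aq)] = −2.069, i.e. 0.0085 M.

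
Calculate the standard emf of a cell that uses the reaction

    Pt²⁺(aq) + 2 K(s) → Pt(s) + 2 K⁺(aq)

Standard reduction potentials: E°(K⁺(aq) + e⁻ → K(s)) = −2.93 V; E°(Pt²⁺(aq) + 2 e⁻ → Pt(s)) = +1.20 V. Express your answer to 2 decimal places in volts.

Pt²⁺(aq) gains electrons, so the Pt²⁺/Pt couple is the cathode; the K⁺/K couple is the anode.
E°cell = E°(cathode) − E°(anode) = +1.20 − (−2.93) = +4.13 V.

+4.13 V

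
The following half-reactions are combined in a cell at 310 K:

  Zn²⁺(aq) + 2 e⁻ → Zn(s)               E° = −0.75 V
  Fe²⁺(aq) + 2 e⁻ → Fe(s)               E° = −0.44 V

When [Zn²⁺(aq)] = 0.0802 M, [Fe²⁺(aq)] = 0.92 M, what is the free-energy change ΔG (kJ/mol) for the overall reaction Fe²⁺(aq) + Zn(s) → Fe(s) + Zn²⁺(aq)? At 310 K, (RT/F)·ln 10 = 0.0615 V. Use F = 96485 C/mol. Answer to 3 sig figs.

−66.1 kJ/mol

The standard cell potential is −0.44 − (−0.75) = +0.31 V, with n = 2 electrons in the balanced equation.
Here Q = [Zn²⁺(aq)] / [Fe²⁺(aq)] = 0.0872 (log Q = −1.060), giving E = +0.31 − (0.0615/2)·(−1.060) = +0.3426 V.
ΔG = −nFE = −(2)(96485)(+0.3426) J/mol = −66.1 kJ/mol.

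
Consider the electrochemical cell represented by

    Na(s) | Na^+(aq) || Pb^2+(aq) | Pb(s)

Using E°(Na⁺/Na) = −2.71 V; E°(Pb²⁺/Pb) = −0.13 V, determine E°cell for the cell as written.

+2.58 V

By convention the left-hand electrode in cell notation is the anode (oxidation) and the right-hand electrode is the cathode (reduction).
E°cell = E°(right) − E°(left) = −0.13 − (−2.71) = +2.58 V.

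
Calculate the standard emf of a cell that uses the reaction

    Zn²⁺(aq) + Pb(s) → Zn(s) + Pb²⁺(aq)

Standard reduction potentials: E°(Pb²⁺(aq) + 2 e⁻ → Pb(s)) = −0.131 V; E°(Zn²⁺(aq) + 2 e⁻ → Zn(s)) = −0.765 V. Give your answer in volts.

−0.634 V

Zn²⁺(aq) gains electrons, so the Zn²⁺/Zn couple is the cathode; the Pb²⁺/Pb couple is the anode.
E°cell = E°(cathode) − E°(anode) = −0.765 − (−0.131) = −0.634 V.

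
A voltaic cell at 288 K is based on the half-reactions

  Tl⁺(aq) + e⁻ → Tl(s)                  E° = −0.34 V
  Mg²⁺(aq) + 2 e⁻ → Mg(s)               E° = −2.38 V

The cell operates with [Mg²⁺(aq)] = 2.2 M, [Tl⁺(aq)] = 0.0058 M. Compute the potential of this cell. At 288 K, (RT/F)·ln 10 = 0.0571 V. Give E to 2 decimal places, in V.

+1.90 V

The Tl⁺/Tl couple has the more positive E°, so it is the cathode; Mg²⁺/Mg is the anode.
E°cell = −0.34 − (−2.38) = +2.04 V, with n = 2 electrons transferred.
For the overall reaction 2 Tl⁺(aq) + Mg(s) → 2 Tl(s) + Mg²⁺(aq), Q = [Mg²⁺(aq)] / [Tl⁺(aq)]^2 = 6.54×10^4, giving log Q = 4.816.
E = E° − (0.0571/n)·log Q = +2.04 − (0.0571/2)(4.816) = +1.90 V.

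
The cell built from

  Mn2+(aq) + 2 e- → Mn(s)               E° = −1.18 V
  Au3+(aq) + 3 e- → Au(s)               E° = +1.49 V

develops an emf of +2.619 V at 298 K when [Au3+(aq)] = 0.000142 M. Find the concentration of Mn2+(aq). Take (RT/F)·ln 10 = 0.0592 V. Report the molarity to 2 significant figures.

Au³⁺/Au is the cathode (higher E°); E°cell = +1.49 − (−1.18) = +2.67 V with n = 6.
Since E = E° − (0.0592/n)·log Q, log Q = n(E° − E)/0.0592 = 5.169.
For 2 Au3+(aq) + 3 Mn(s) → 2 Au(s) + 3 Mn2+(aq), the reaction quotient is Q = [Mn2+(aq)]^3 / [Au3+(aq)]^2.
Substituting the known concentrations and solving, log [Mn2+(aq)] = −0.842 and [Mn2+(aq)] = 0.14 M.

0.14 M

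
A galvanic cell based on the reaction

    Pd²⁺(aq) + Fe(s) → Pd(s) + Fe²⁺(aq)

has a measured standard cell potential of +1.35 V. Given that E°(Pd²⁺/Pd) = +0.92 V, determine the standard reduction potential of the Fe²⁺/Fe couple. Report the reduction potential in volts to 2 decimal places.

In the reaction as written the Pd²⁺/Pd couple is reduced (cathode) and Fe²⁺/Fe is oxidized (anode), so E°cell = E°(Pd²⁺/Pd) − E°(Fe²⁺/Fe).
E°(Fe²⁺/Fe) = E°(cathode) − E°cell = +0.92 − (+1.35) = −0.43 V.

−0.43 V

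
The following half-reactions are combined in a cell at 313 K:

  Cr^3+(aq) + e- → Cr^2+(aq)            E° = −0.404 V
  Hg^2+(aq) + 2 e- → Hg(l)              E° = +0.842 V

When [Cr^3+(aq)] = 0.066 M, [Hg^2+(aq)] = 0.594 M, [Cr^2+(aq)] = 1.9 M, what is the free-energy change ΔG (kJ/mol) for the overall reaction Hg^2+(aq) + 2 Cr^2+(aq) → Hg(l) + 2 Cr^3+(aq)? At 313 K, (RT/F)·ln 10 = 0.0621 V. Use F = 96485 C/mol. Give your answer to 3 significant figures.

With Hg²⁺/Hg reduced at the cathode, E°cell = +0.842 − (−0.404) = +1.246 V and n = 2.
Q = [Cr^3+(aq)]^2 / ([Hg^2+(aq)]·[Cr^2+(aq)]^2) = 0.00203, so log Q = −2.692 and E = +1.246 − (0.0621/2)(−2.692) = +1.3296 V.
Finally ΔG = −nFE = −(2)(96485 C/mol)(+1.3296 V) = −257 kJ/mol.

−257 kJ/mol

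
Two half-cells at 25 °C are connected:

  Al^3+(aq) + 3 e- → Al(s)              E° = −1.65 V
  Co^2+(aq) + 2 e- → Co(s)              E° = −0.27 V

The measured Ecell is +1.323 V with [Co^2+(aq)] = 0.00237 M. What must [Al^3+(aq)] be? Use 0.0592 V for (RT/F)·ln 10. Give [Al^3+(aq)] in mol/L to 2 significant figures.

0.089 M

The Co²⁺/Co couple has the larger reduction potential, so it is the cathode: E°cell = −0.27 − (−1.65) = +1.38 V and n = 6.
From the Nernst equation, log Q = n(E° − E)/0.0592 = 6·(+1.38 − (+1.323))/0.0592 = 5.777.
For 3 Co^2+(aq) + 2 Al(s) → 3 Co(s) + 2 Al^3+(aq), the reaction quotient is Q = [Al^3+(aq)]^2 / [Co^2+(aq)]^3.
Solving for the unknown gives log [Al^3+(aq)] = −1.049, so [Al^3+(aq)] ≈ 0.089 M.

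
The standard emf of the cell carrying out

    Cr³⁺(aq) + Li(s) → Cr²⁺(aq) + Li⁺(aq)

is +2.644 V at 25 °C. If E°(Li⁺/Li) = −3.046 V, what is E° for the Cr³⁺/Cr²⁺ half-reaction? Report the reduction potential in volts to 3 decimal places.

In the reaction as written the Cr³⁺/Cr²⁺ couple is reduced (cathode) and Li⁺/Li is oxidized (anode), so E°cell = E°(Cr³⁺/Cr²⁺) − E°(Li⁺/Li).
E°(Cr³⁺/Cr²⁺) = E°cell + E°(anode) = +2.644 + (−3.046) = −0.402 V.

−0.402 V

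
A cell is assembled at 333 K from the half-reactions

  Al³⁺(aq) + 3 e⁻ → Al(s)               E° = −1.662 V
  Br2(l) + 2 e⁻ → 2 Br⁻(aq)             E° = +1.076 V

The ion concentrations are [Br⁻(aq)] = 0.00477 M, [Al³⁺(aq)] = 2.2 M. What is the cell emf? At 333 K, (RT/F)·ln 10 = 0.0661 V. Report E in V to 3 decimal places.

+2.884 V

Br₂/Br⁻ is reduced (cathode, E° = +1.076 V) and Al³⁺/Al is oxidized (anode).
E°cell = +1.076 − (−1.662) = +2.738 V, with n = 6 electrons transferred.
Balancing gives 3 Br2(l) + 2 Al(s) → 6 Br⁻(aq) + 2 Al³⁺(aq); hence Q = [Br⁻(aq)]^6·[Al³⁺(aq)]^2 = 5.7×10^−14 (log Q = −13.244).
E = E° − (0.0661/n)·log Q = +2.738 − (0.0661/6)(−13.244) = +2.884 V.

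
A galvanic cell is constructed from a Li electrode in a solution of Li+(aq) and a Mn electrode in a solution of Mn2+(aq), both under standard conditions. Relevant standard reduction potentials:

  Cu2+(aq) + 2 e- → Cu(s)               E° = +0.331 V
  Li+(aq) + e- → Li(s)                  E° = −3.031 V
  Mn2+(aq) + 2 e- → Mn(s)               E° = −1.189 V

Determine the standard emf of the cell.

The Mn²⁺/Mn couple has the higher E°, so Mn ion is reduced (cathode) and Li is oxidized (anode).
E°cell = E°(cathode) − E°(anode) = −1.189 − (−3.031) = +1.842 V.

+1.842 V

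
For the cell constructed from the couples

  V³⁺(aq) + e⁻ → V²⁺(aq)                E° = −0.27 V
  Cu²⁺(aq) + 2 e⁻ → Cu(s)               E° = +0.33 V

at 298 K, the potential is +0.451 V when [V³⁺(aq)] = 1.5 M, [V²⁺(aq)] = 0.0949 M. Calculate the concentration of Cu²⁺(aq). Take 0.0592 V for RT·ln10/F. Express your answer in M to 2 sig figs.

The Cu²⁺/Cu couple has the larger reduction potential, so it is the cathode: E°cell = +0.33 − (−0.27) = +0.60 V and n = 2.
Rearranging E = E° − (0.0592/n)·log Q gives log Q = 2(+0.60 − (+0.451))/0.0592 = 5.034.
For Cu²⁺(aq) + 2 V²⁺(aq) → Cu(s) + 2 V³⁺(aq), the reaction quotient is Q = [V³⁺(aq)]^2 / ([Cu²⁺(aq)]·[V²⁺(aq)]^2).
Substituting the known concentrations and solving, log [Cu²⁺(aq)] = −2.636 and [Cu²⁺(aq)] = 0.0023 M.

0.0023 M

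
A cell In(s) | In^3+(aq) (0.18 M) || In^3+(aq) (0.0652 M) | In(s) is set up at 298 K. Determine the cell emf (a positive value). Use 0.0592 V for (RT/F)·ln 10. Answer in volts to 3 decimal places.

For a concentration cell E°cell = 0, since both electrodes use the same couple.
The compartment with the higher In^3+(aq) concentration (0.18 M) acts as the cathode; ions are reduced there and produced at the dilute (0.0652 M) anode.
With n = 3, Ecell = −(0.0592/3)·log([dilute]/[conc]) = −(0.0592/3)·log(0.0652/0.18) = +0.009 V.

0.009 V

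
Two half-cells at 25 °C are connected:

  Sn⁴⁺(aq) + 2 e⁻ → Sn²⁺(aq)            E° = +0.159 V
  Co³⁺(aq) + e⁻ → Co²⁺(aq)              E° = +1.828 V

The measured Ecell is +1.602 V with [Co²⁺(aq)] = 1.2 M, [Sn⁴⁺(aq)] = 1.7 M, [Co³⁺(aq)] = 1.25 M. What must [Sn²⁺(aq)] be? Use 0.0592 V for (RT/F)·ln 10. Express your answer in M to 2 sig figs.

With Co³⁺/Co²⁺ at the cathode and Sn⁴⁺/Sn²⁺ at the anode, E°cell = +1.828 − (+0.159) = +1.669 V (n = 2).
From the Nernst equation, log Q = n(E° − E)/0.0592 = 2·(+1.669 − (+1.602))/0.0592 = 2.264.
For 2 Co³⁺(aq) + Sn²⁺(aq) → 2 Co²⁺(aq) + Sn⁴⁺(aq), the reaction quotient is Q = ([Co²⁺(aq)]^2·[Sn⁴⁺(aq)]) / ([Co³⁺(aq)]^2·[Sn²⁺(aq)]).
Solving for the unknown gives log [Sn²⁺(aq)] = −2.069, so [Sn²⁺(aq)] ≈ 0.0085 M.

0.0085 M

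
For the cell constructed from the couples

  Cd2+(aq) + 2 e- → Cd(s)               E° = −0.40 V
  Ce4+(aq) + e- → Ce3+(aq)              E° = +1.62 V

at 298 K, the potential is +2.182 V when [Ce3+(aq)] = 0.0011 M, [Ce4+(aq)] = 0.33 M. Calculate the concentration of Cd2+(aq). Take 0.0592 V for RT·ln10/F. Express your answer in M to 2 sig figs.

The Ce⁴⁺/Ce³⁺ couple has the larger reduction potential, so it is the cathode: E°cell = +1.62 − (−0.40) = +2.02 V and n = 2.
Since E = E° − (0.0592/n)·log Q, log Q = n(E° − E)/0.0592 = −5.473.
The balanced reaction is 2 Ce4+(aq) + Cd(s) → 2 Ce3+(aq) + Cd2+(aq), so Q = ([Ce3+(aq)]^2·[Cd2+(aq)]) / [Ce4+(aq)]^2.
Isolating [Cd2+(aq)] in Q = 10^{−5.473} yields log [Cd2+(aq)] = −0.519, i.e. 0.30 M.

0.30 M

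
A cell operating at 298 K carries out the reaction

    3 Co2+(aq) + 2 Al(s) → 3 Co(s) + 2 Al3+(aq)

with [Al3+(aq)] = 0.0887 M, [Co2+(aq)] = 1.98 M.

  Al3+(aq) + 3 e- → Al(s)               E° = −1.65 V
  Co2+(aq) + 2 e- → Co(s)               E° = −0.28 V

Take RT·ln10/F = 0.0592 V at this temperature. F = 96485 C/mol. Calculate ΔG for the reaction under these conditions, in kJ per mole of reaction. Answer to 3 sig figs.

−810 kJ/mol

E°cell = −0.28 − (−1.65) = +1.37 V; the balanced reaction transfers n = 6 electrons.
Q = [Al3+(aq)]^2 / [Co2+(aq)]^3 = 0.00101, so log Q = −2.994 and E = +1.37 − (0.0592/6)(−2.994) = +1.3995 V.
Finally ΔG = −nFE = −(6)(96485 C/mol)(+1.3995 V) = −810 kJ/mol.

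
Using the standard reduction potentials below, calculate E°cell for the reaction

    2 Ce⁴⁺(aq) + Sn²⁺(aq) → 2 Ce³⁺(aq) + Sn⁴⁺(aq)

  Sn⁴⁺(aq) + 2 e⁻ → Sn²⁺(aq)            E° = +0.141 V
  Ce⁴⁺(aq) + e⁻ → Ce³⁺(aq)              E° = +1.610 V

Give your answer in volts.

+1.469 V

Ce⁴⁺(aq) gains electrons, so the Ce⁴⁺/Ce³⁺ couple is the cathode; the Sn⁴⁺/Sn²⁺ couple is the anode.
E°cell = E°(cathode) − E°(anode) = +1.610 − (+0.141) = +1.469 V.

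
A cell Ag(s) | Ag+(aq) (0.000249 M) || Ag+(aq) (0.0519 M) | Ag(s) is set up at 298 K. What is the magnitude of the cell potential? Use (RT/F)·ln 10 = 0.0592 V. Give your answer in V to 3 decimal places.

For a concentration cell E°cell = 0, since both electrodes use the same couple.
The compartment with the higher Ag+(aq) concentration (0.0519 M) acts as the cathode; ions are reduced there and produced at the dilute (0.000249 M) anode.
With n = 1, Ecell = −(0.0592/1)·log([dilute]/[conc]) = −(0.0592/1)·log(0.000249/0.0519) = +0.137 V.

0.137 V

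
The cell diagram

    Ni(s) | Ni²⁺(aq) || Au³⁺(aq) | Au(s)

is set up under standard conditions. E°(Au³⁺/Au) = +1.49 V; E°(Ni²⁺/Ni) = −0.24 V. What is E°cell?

+1.73 V

By convention the left-hand electrode in cell notation is the anode (oxidation) and the right-hand electrode is the cathode (reduction).
E°cell = E°(right) − E°(left) = +1.49 − (−0.24) = +1.73 V.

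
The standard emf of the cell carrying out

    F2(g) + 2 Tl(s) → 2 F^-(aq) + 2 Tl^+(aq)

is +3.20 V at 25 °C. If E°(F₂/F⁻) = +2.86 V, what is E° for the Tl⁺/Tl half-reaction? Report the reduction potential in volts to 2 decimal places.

In the reaction as written the F₂/F⁻ couple is reduced (cathode) and Tl⁺/Tl is oxidized (anode), so E°cell = E°(F₂/F⁻) − E°(Tl⁺/Tl).
E°(Tl⁺/Tl) = E°(cathode) − E°cell = +2.86 − (+3.20) = −0.34 V.

−0.34 V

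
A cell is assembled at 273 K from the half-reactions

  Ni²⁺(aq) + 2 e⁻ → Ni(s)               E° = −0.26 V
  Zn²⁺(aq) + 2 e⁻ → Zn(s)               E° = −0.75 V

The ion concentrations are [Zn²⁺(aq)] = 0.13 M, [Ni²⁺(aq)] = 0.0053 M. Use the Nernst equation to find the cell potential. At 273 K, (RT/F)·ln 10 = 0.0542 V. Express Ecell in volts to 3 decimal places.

Since E°(Ni²⁺/Ni) > E°(Zn²⁺/Zn), Ni²⁺/Ni serves as the cathode.
E°cell = −0.26 − (−0.75) = +0.49 V, with n = 2 electrons transferred.
The balanced reaction is Ni²⁺(aq) + Zn(s) → Ni(s) + Zn²⁺(aq), so Q = [Zn²⁺(aq)] / [Ni²⁺(aq)] = 24.5 and log Q = 1.390.
Applying E = E° − (RT ln10/nF)·log Q gives +0.49 − (0.0542/2)(1.390) = +0.452 V.

+0.452 V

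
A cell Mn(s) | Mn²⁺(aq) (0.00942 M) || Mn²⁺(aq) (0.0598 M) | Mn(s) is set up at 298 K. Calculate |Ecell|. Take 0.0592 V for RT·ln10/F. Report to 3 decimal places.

For a concentration cell E°cell = 0, since both electrodes use the same couple.
The compartment with the higher Mn²⁺(aq) concentration (0.0598 M) acts as the cathode; ions are reduced there and produced at the dilute (0.00942 M) anode.
With n = 2, Ecell = −(0.0592/2)·log([dilute]/[conc]) = −(0.0592/2)·log(0.00942/0.0598) = +0.024 V.

0.024 V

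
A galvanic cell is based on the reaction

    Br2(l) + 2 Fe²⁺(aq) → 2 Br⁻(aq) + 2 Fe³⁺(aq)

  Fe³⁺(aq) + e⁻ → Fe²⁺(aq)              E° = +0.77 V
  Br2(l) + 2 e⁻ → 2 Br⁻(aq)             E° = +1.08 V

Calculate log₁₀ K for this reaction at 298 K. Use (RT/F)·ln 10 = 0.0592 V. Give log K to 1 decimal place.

The Br₂/Br⁻ couple is reduced (cathode); E°cell = +1.08 − (+0.77) = +0.31 V with n = 2.
At equilibrium E = 0, so log K = nE°cell / 0.0592 = (2)(+0.31) / 0.0592 = 10.5.

log K = 10.5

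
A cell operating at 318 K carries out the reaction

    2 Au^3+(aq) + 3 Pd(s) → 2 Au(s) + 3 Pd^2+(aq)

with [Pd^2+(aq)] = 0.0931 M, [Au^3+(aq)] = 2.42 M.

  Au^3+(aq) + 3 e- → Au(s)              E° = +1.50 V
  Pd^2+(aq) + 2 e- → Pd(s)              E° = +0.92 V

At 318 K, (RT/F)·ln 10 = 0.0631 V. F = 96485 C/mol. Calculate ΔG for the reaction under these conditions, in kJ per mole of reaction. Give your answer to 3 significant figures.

E°cell = +1.50 − (+0.92) = +0.58 V; the balanced reaction transfers n = 6 electrons.
Q = [Pd^2+(aq)]^3 / [Au^3+(aq)]^2 = 0.000138, so log Q = −3.861 and E = +0.58 − (0.0631/6)(−3.861) = +0.6206 V.
Finally ΔG = −nFE = −(6)(96485 C/mol)(+0.6206 V) = −359 kJ/mol.

−359 kJ/mol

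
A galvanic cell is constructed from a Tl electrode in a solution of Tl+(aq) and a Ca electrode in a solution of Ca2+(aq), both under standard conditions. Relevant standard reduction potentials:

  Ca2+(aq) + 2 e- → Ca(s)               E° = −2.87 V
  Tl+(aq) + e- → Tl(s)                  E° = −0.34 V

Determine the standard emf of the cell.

+2.53 V

Of the two couples in this cell, the one with the more positive reduction potential is reduced at the cathode: here that is Tl⁺/Tl (−0.34 V); Ca²⁺/Ca (−2.87 V) is the anode.
E°cell = E°(cathode) − E°(anode) = −0.34 − (−2.87) = +2.53 V.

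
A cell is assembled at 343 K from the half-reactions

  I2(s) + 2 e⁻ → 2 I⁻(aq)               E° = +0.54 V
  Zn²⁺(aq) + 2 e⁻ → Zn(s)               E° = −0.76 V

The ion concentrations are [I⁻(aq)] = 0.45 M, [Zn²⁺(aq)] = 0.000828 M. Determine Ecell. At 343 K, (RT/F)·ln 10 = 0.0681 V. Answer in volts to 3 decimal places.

The I₂/I⁻ couple has the more positive E°, so it is the cathode; Zn²⁺/Zn is the anode.
The standard potential is +0.54 − (−0.76) = +1.30 V and the balanced reaction transfers n = 2 electrons.
Balancing gives I2(s) + Zn(s) → 2 I⁻(aq) + Zn²⁺(aq); hence Q = [I⁻(aq)]^2·[Zn²⁺(aq)] = 0.000168 (log Q = −3.776).
By the Nernst equation, E = +1.30 − (0.0681/2)·(−3.776) = +1.429 V.

+1.429 V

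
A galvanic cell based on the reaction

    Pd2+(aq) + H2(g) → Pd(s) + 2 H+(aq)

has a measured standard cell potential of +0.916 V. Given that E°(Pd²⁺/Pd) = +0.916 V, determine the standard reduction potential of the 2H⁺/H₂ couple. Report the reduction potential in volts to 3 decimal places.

In the reaction as written the Pd²⁺/Pd couple is reduced (cathode) and 2H⁺/H₂ is oxidized (anode), so E°cell = E°(Pd²⁺/Pd) − E°(2H⁺/H₂).
E°(2H⁺/H₂) = E°(cathode) − E°cell = +0.916 − (+0.916) = +0.000 V.

+0.000 V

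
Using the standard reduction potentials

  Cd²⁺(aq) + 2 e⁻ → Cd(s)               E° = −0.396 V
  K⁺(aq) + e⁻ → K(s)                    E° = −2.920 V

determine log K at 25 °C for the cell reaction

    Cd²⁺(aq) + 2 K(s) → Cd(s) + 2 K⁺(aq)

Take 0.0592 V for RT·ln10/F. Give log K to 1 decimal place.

log K = 85.3

The Cd²⁺/Cd couple is reduced (cathode); E°cell = −0.396 − (−2.920) = +2.524 V with n = 2.
At equilibrium E = 0, so log K = nE°cell / 0.0592 = (2)(+2.524) / 0.0592 = 85.3.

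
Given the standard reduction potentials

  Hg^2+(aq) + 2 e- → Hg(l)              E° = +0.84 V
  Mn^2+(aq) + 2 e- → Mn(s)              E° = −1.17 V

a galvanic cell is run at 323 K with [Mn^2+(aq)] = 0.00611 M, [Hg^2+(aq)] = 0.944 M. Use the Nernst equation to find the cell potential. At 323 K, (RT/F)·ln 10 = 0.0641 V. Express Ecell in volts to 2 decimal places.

+2.08 V

Hg²⁺/Hg is reduced (cathode, E° = +0.84 V) and Mn²⁺/Mn is oxidized (anode).
The standard potential is +0.84 − (−1.17) = +2.01 V and the balanced reaction transfers n = 2 electrons.
For the overall reaction Hg^2+(aq) + Mn(s) → Hg(l) + Mn^2+(aq), Q = [Mn^2+(aq)] / [Hg^2+(aq)] = 0.00647, giving log Q = −2.189.
E = E° − (0.0641/n)·log Q = +2.01 − (0.0641/2)(−2.189) = +2.08 V.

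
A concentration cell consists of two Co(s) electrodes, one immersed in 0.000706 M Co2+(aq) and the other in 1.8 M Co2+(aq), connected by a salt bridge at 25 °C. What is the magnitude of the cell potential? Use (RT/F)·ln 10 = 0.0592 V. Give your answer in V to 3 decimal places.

For a concentration cell E°cell = 0, since both electrodes use the same couple.
The compartment with the higher Co2+(aq) concentration (1.8 M) acts as the cathode; ions are reduced there and produced at the dilute (0.000706 M) anode.
With n = 2, Ecell = −(0.0592/2)·log([dilute]/[conc]) = −(0.0592/2)·log(0.000706/1.8) = +0.101 V.

0.101 V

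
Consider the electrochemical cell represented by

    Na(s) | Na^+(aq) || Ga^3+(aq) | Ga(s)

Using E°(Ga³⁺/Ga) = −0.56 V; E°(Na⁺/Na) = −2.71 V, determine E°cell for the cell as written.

+2.15 V

By convention the left-hand electrode in cell notation is the anode (oxidation) and the right-hand electrode is the cathode (reduction).
E°cell = E°(right) − E°(left) = −0.56 − (−2.71) = +2.15 V.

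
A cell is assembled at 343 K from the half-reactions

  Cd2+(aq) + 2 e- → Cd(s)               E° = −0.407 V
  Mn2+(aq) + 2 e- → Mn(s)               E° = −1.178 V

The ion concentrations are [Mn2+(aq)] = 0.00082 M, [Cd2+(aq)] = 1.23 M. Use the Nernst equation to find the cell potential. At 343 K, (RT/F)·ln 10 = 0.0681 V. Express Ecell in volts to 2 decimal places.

Cd²⁺/Cd is reduced (cathode, E° = −0.407 V) and Mn²⁺/Mn is oxidized (anode).
E°cell = −0.407 − (−1.178) = +0.771 V, with n = 2 electrons transferred.
For the overall reaction Cd2+(aq) + Mn(s) → Cd(s) + Mn2+(aq), Q = [Mn2+(aq)] / [Cd2+(aq)] = 0.000667, giving log Q = −3.176.
By the Nernst equation, E = +0.771 − (0.0681/2)·(−3.176) = +0.88 V.

+0.88 V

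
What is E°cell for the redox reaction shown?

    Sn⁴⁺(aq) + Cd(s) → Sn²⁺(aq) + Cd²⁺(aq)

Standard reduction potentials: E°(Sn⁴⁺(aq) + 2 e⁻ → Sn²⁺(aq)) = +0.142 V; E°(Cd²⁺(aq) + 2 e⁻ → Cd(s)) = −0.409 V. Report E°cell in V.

+0.551 V

Sn⁴⁺(aq) gains electrons, so the Sn⁴⁺/Sn²⁺ couple is the cathode; the Cd²⁺/Cd couple is the anode.
E°cell = E°(cathode) − E°(anode) = +0.142 − (−0.409) = +0.551 V.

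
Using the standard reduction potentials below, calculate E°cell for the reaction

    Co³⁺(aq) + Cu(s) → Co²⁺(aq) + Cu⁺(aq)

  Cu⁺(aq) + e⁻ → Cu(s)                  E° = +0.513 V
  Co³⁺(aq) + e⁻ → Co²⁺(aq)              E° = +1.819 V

In the reaction as written, Co³⁺(aq) is reduced (cathode) and Cu⁺(aq) is produced by oxidation at the anode.
E°cell = E°(cathode) − E°(anode) = +1.819 − (+0.513) = +1.306 V.

+1.306 V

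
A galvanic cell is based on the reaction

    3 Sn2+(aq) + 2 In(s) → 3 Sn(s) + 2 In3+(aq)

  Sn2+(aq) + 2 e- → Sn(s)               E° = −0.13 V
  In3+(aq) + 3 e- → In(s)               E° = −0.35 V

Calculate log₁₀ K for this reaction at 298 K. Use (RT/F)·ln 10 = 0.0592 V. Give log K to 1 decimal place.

The Sn²⁺/Sn couple is reduced (cathode); E°cell = −0.13 − (−0.35) = +0.22 V with n = 6.
At equilibrium E = 0, so log K = nE°cell / 0.0592 = (6)(+0.22) / 0.0592 = 22.3.

log K = 22.3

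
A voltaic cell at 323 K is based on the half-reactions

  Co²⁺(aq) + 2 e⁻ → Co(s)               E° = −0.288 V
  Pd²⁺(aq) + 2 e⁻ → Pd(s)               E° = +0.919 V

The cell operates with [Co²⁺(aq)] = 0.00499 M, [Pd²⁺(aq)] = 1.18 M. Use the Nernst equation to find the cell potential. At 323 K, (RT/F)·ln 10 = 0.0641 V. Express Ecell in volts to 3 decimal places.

Since E°(Pd²⁺/Pd) > E°(Co²⁺/Co), Pd²⁺/Pd serves as the cathode.
E°cell = +0.919 − (−0.288) = +1.207 V, with n = 2 electrons transferred.
The balanced reaction is Pd²⁺(aq) + Co(s) → Pd(s) + Co²⁺(aq), so Q = [Co²⁺(aq)] / [Pd²⁺(aq)] = 0.00423 and log Q = −2.374.
Applying E = E° − (RT ln10/nF)·log Q gives +1.207 − (0.0641/2)(−2.374) = +1.283 V.

+1.283 V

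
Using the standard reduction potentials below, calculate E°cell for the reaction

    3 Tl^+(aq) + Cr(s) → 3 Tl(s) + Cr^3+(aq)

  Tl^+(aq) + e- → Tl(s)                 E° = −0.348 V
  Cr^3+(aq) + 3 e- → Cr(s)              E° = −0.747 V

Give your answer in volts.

+0.399 V

Tl^+(aq) gains electrons, so the Tl⁺/Tl couple is the cathode; the Cr³⁺/Cr couple is the anode.
E°cell = E°(cathode) − E°(anode) = −0.348 − (−0.747) = +0.399 V.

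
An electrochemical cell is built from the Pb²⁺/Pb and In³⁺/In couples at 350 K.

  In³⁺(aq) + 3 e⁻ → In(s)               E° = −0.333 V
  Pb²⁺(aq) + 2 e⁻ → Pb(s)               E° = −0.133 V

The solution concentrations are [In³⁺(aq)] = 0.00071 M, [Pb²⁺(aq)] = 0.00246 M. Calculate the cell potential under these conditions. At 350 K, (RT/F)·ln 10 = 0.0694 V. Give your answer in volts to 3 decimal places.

+0.182 V

Since E°(Pb²⁺/Pb) > E°(In³⁺/In), Pb²⁺/Pb serves as the cathode.
E°cell = −0.133 − (−0.333) = +0.200 V, with n = 6 electrons transferred.
For the overall reaction 3 Pb²⁺(aq) + 2 In(s) → 3 Pb(s) + 2 In³⁺(aq), Q = [In³⁺(aq)]^2 / [Pb²⁺(aq)]^3 = 33.9, giving log Q = 1.530.
By the Nernst equation, E = +0.200 − (0.0694/6)·(1.530) = +0.182 V.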